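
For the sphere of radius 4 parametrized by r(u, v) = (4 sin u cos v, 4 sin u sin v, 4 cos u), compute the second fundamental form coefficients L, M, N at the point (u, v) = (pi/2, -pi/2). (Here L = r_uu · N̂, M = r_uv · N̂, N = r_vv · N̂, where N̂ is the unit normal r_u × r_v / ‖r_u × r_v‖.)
L = -4;  M = 0;  N = -4

Compute the unit normal N̂(u, v) = (sin(u)^2*cos(v)/Abs(sin(u)), sin(u)^2*sin(v)/Abs(sin(u)), sin(2*u)/(2*Abs(sin(u)))), and the second partials r_uu, r_uv, r_vv. Take dot products:
  L(u, v) = r_uu · N̂ = -4*sin(u)/Abs(sin(u)),
  M(u, v) = r_uv · N̂ = 0,
  N(u, v) = r_vv · N̂ = -4*sin(u)^3/Abs(sin(u)).
Evaluating at (u, v) = (pi/2, -pi/2):
  L = -4, M = 0, N = -4.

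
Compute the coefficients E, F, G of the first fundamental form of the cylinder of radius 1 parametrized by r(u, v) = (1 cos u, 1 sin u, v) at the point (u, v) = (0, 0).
E = 1;  F = 0;  G = 1

Partials: r_u = (-sin(u), cos(u), 0), r_v = (0, 0, 1). As functions of (u, v):
  E = r_u · r_u = 1,
  F = r_u · r_v = 0,
  G = r_v · r_v = 1.
Evaluating at (u, v) = (0, 0): E = 1, F = 0, G = 1.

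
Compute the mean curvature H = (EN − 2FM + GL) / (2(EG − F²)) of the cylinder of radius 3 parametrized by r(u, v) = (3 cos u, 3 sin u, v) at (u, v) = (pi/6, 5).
H = -1/6

With E = 9, F = 0, G = 1, L = -3, M = 0, N = 0, assemble
  H = (EN − 2FM + GL) / (2(EG − F²)) = -1/6.
At (u, v) = (pi/6, 5): H = -1/6.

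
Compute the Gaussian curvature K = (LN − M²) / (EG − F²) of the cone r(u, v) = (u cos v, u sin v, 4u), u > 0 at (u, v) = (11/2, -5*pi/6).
K = 0

Coefficients of the first fundamental form: E = 17, F = 0, G = u^2.
Coefficients of the second fundamental form: L = 0, M = 0, N = 4*sqrt(17)*u^2/(17*Abs(u)).
Assemble K = (LN − M²)/(EG − F²) = 0. At (u, v) = (11/2, -5*pi/6): K = 0.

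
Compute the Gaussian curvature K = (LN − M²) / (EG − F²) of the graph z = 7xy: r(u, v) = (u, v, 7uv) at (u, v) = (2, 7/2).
K = -784/10169721

Coefficients of the first fundamental form: E = 49*v^2 + 1, F = 49*u*v, G = 49*u^2 + 1.
Coefficients of the second fundamental form: L = 0, M = 7/sqrt(49*u^2 + 49*v^2 + 1), N = 0.
Assemble K = (LN − M²)/(EG − F²) = -49/(2401*u^4 + 4802*u^2*v^2 + 98*u^2 + 2401*v^4 + 98*v^2 + 1). At (u, v) = (2, 7/2): K = -784/10169721.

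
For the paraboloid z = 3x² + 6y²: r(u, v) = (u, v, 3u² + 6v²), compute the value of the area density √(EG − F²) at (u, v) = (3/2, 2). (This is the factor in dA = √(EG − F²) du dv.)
√(EG − F²)|_{(3/2, 2)} = sqrt(658)

E = 36*u^2 + 1, F = 72*u*v, G = 144*v^2 + 1, so EG − F² = 36*u^2 + 144*v^2 + 1. Taking the positive square root: √(EG − F²) = sqrt(36*u^2 + 144*v^2 + 1). At (u, v) = (3/2, 2): sqrt(658).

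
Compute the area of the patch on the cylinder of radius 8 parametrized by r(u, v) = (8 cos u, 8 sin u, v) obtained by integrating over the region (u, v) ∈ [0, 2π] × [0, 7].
Area = 112*pi

Area = ∫∫ √(EG − F²) du dv with √(EG − F²) = 8. Integrating over [0, 2π] × [0, 7] gives 112*pi.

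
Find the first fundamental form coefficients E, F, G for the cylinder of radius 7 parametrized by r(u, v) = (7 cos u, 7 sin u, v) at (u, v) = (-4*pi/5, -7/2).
E = 49;  F = 0;  G = 1

Partials: r_u = (-7*sin(u), 7*cos(u), 0), r_v = (0, 0, 1). As functions of (u, v):
  E = r_u · r_u = 49,
  F = r_u · r_v = 0,
  G = r_v · r_v = 1.
Evaluating at (u, v) = (-4*pi/5, -7/2): E = 49, F = 0, G = 1.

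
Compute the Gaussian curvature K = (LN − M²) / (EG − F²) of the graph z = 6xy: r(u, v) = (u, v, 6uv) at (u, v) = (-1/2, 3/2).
K = -36/8281

Coefficients of the first fundamental form: E = 36*v^2 + 1, F = 36*u*v, G = 36*u^2 + 1.
Coefficients of the second fundamental form: L = 0, M = 6/sqrt(36*u^2 + 36*v^2 + 1), N = 0.
Assemble K = (LN − M²)/(EG − F²) = -36/(1296*u^4 + 2592*u^2*v^2 + 72*u^2 + 1296*v^4 + 72*v^2 + 1). At (u, v) = (-1/2, 3/2): K = -36/8281.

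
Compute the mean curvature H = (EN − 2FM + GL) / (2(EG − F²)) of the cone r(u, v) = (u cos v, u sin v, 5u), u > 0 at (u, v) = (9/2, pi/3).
H = 5*sqrt(26)/234

With E = 26, F = 0, G = u^2, L = 0, M = 0, N = 5*sqrt(26)*u^2/(26*Abs(u)), assemble
  H = (EN − 2FM + GL) / (2(EG − F²)) = 5*sqrt(26)/(52*Abs(u)).
At (u, v) = (9/2, pi/3): H = 5*sqrt(26)/234.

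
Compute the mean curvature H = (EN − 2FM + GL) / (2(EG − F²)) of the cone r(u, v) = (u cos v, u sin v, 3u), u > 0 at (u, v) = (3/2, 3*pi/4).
H = sqrt(10)/10

With E = 10, F = 0, G = u^2, L = 0, M = 0, N = 3*sqrt(10)*u^2/(10*Abs(u)), assemble
  H = (EN − 2FM + GL) / (2(EG − F²)) = 3*sqrt(10)/(20*Abs(u)).
At (u, v) = (3/2, 3*pi/4): H = sqrt(10)/10.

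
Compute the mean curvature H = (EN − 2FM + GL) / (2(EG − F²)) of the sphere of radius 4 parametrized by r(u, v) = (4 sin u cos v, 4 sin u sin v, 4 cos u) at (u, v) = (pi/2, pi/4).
H = -1/4

With E = 16, F = 0, G = 16*sin(u)^2, L = -4*sin(u)/Abs(sin(u)), M = 0, N = -4*sin(u)^3/Abs(sin(u)), assemble
  H = (EN − 2FM + GL) / (2(EG − F²)) = -sin(u)/(4*Abs(sin(u))).
At (u, v) = (pi/2, pi/4): H = -1/4.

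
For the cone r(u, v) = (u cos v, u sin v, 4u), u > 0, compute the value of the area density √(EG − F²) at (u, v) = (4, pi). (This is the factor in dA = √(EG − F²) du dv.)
√(EG − F²)|_{(4, pi)} = 4*sqrt(17)

E = 17, F = 0, G = u^2, so EG − F² = 17*u^2. Taking the positive square root: √(EG − F²) = sqrt(17)*Abs(u). At (u, v) = (4, pi): 4*sqrt(17).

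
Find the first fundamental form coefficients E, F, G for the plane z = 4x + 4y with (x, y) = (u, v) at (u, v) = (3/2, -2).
E = 17;  F = 16;  G = 17

Partials: r_u = (1, 0, 4), r_v = (0, 1, 4). As functions of (u, v):
  E = r_u · r_u = 17,
  F = r_u · r_v = 16,
  G = r_v · r_v = 17.
Evaluating at (u, v) = (3/2, -2): E = 17, F = 16, G = 17.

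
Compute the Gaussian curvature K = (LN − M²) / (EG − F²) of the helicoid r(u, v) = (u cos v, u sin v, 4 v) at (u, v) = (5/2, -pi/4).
K = -256/7921

Coefficients of the first fundamental form: E = 1, F = 0, G = u^2 + 16.
Coefficients of the second fundamental form: L = 0, M = -4/sqrt(u^2 + 16), N = 0.
Assemble K = (LN − M²)/(EG − F²) = -16/(u^2 + 16)^2. At (u, v) = (5/2, -pi/4): K = -256/7921.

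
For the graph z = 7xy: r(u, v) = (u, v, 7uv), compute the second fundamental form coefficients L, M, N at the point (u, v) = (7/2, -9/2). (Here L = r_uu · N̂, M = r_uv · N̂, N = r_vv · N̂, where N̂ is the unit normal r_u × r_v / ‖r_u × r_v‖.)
L = 0;  M = 7*sqrt(6374)/3187;  N = 0

Compute the unit normal N̂(u, v) = (-7*v/sqrt(49*u^2 + 49*v^2 + 1), -7*u/sqrt(49*u^2 + 49*v^2 + 1), 1/sqrt(49*u^2 + 49*v^2 + 1)), and the second partials r_uu, r_uv, r_vv. Take dot products:
  L(u, v) = r_uu · N̂ = 0,
  M(u, v) = r_uv · N̂ = 7/sqrt(49*u^2 + 49*v^2 + 1),
  N(u, v) = r_vv · N̂ = 0.
Evaluating at (u, v) = (7/2, -9/2):
  L = 0, M = 7*sqrt(6374)/3187, N = 0.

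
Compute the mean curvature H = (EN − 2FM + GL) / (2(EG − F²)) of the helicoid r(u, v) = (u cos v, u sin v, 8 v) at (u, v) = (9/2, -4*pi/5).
H = 0

With E = 1, F = 0, G = u^2 + 64, L = 0, M = -8/sqrt(u^2 + 64), N = 0, assemble
  H = (EN − 2FM + GL) / (2(EG − F²)) = 0.
At (u, v) = (9/2, -4*pi/5): H = 0.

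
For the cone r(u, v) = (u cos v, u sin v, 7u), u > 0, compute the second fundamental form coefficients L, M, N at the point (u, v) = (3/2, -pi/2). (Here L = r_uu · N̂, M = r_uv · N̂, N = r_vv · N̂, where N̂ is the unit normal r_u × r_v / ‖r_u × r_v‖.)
L = 0;  M = 0;  N = 21*sqrt(2)/20

Compute the unit normal N̂(u, v) = (-7*sqrt(2)*u*cos(v)/(10*Abs(u)), -7*sqrt(2)*u*sin(v)/(10*Abs(u)), sqrt(2)*u/(10*Abs(u))), and the second partials r_uu, r_uv, r_vv. Take dot products:
  L(u, v) = r_uu · N̂ = 0,
  M(u, v) = r_uv · N̂ = 0,
  N(u, v) = r_vv · N̂ = 7*sqrt(2)*u^2/(10*Abs(u)).
Evaluating at (u, v) = (3/2, -pi/2):
  L = 0, M = 0, N = 21*sqrt(2)/20.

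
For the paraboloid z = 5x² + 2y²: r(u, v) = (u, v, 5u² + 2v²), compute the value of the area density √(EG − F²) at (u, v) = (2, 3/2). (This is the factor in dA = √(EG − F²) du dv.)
√(EG − F²)|_{(2, 3/2)} = sqrt(437)

E = 100*u^2 + 1, F = 40*u*v, G = 16*v^2 + 1, so EG − F² = 100*u^2 + 16*v^2 + 1. Taking the positive square root: √(EG − F²) = sqrt(100*u^2 + 16*v^2 + 1). At (u, v) = (2, 3/2): sqrt(437).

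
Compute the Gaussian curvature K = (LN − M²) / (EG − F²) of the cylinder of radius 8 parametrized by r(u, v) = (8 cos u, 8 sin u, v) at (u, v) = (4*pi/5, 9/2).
K = 0

Coefficients of the first fundamental form: E = 64, F = 0, G = 1.
Coefficients of the second fundamental form: L = -8, M = 0, N = 0.
Assemble K = (LN − M²)/(EG − F²) = 0. At (u, v) = (4*pi/5, 9/2): K = 0.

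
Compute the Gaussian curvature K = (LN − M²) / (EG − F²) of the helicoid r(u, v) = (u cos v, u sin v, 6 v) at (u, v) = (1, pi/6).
K = -36/1369

Coefficients of the first fundamental form: E = 1, F = 0, G = u^2 + 36.
Coefficients of the second fundamental form: L = 0, M = -6/sqrt(u^2 + 36), N = 0.
Assemble K = (LN − M²)/(EG − F²) = -36/(u^2 + 36)^2. At (u, v) = (1, pi/6): K = -36/1369.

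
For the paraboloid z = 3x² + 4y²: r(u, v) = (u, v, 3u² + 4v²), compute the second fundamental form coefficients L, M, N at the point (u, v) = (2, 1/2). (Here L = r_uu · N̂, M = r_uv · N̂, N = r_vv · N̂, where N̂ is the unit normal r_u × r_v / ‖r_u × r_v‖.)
L = 6*sqrt(161)/161;  M = 0;  N = 8*sqrt(161)/161

Compute the unit normal N̂(u, v) = (-6*u/sqrt(36*u^2 + 64*v^2 + 1), -8*v/sqrt(36*u^2 + 64*v^2 + 1), 1/sqrt(36*u^2 + 64*v^2 + 1)), and the second partials r_uu, r_uv, r_vv. Take dot products:
  L(u, v) = r_uu · N̂ = 6/sqrt(36*u^2 + 64*v^2 + 1),
  M(u, v) = r_uv · N̂ = 0,
  N(u, v) = r_vv · N̂ = 8/sqrt(36*u^2 + 64*v^2 + 1).
Evaluating at (u, v) = (2, 1/2):
  L = 6*sqrt(161)/161, M = 0, N = 8*sqrt(161)/161.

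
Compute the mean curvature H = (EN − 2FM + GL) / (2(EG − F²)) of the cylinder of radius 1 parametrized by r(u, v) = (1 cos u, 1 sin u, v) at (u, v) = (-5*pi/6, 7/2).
H = -1/2

With E = 1, F = 0, G = 1, L = -1, M = 0, N = 0, assemble
  H = (EN − 2FM + GL) / (2(EG − F²)) = -1/2.
At (u, v) = (-5*pi/6, 7/2): H = -1/2.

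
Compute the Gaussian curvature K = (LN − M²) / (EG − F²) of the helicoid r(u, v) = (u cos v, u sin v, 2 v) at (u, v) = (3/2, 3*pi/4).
K = -64/625

Coefficients of the first fundamental form: E = 1, F = 0, G = u^2 + 4.
Coefficients of the second fundamental form: L = 0, M = -2/sqrt(u^2 + 4), N = 0.
Assemble K = (LN − M²)/(EG − F²) = -4/(u^2 + 4)^2. At (u, v) = (3/2, 3*pi/4): K = -64/625.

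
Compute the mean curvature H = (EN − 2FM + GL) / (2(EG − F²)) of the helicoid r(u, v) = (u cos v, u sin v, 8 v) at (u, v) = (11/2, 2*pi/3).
H = 0

With E = 1, F = 0, G = u^2 + 64, L = 0, M = -8/sqrt(u^2 + 64), N = 0, assemble
  H = (EN − 2FM + GL) / (2(EG − F²)) = 0.
At (u, v) = (11/2, 2*pi/3): H = 0.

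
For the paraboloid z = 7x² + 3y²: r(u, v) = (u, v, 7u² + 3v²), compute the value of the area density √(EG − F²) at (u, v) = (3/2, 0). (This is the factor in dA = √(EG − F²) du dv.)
√(EG − F²)|_{(3/2, 0)} = sqrt(442)

E = 196*u^2 + 1, F = 84*u*v, G = 36*v^2 + 1, so EG − F² = 196*u^2 + 36*v^2 + 1. Taking the positive square root: √(EG − F²) = sqrt(196*u^2 + 36*v^2 + 1). At (u, v) = (3/2, 0): sqrt(442).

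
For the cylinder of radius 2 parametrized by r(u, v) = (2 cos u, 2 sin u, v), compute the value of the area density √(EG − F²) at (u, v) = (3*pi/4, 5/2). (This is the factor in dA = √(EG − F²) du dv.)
√(EG − F²)|_{(3*pi/4, 5/2)} = 2

E = 4, F = 0, G = 1, so EG − F² = 4. Taking the positive square root: √(EG − F²) = 2. At (u, v) = (3*pi/4, 5/2): 2.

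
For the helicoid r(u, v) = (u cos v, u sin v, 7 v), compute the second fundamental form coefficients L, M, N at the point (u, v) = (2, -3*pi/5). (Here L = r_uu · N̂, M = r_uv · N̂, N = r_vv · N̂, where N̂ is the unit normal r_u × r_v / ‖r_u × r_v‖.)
L = 0;  M = -7*sqrt(53)/53;  N = 0

Compute the unit normal N̂(u, v) = (7*sin(v)/sqrt(u^2 + 49), -7*cos(v)/sqrt(u^2 + 49), u/sqrt(u^2 + 49)), and the second partials r_uu, r_uv, r_vv. Take dot products:
  L(u, v) = r_uu · N̂ = 0,
  M(u, v) = r_uv · N̂ = -7/sqrt(u^2 + 49),
  N(u, v) = r_vv · N̂ = 0.
Evaluating at (u, v) = (2, -3*pi/5):
  L = 0, M = -7*sqrt(53)/53, N = 0.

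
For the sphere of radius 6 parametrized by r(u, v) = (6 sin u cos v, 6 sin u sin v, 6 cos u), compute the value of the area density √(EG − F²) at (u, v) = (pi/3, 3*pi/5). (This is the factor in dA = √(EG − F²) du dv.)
√(EG − F²)|_{(pi/3, 3*pi/5)} = 18*sqrt(3)

E = 36, F = 0, G = 36*sin(u)^2, so EG − F² = 1296*sin(u)^2. Taking the positive square root: √(EG − F²) = 36*Abs(sin(u)). At (u, v) = (pi/3, 3*pi/5): 18*sqrt(3).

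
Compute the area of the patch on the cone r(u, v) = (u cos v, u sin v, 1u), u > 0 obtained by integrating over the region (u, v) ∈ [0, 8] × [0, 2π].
Area = 64*sqrt(2)*pi

Area = ∫∫ √(EG − F²) du dv with √(EG − F²) = sqrt(2)*Abs(u). Integrating over [0, 8] × [0, 2π] gives 64*sqrt(2)*pi.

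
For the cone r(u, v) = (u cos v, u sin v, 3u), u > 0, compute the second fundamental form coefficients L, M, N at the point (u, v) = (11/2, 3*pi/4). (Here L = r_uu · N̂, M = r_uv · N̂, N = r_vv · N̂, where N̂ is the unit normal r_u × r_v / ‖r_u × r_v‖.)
L = 0;  M = 0;  N = 33*sqrt(10)/20

Compute the unit normal N̂(u, v) = (-3*sqrt(10)*u*cos(v)/(10*Abs(u)), -3*sqrt(10)*u*sin(v)/(10*Abs(u)), sqrt(10)*u/(10*Abs(u))), and the second partials r_uu, r_uv, r_vv. Take dot products:
  L(u, v) = r_uu · N̂ = 0,
  M(u, v) = r_uv · N̂ = 0,
  N(u, v) = r_vv · N̂ = 3*sqrt(10)*u^2/(10*Abs(u)).
Evaluating at (u, v) = (11/2, 3*pi/4):
  L = 0, M = 0, N = 33*sqrt(10)/20.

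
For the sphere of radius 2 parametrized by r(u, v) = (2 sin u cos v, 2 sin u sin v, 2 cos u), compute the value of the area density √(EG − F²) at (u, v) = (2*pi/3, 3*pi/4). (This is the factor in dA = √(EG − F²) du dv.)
√(EG − F²)|_{(2*pi/3, 3*pi/4)} = 2*sqrt(3)

E = 4, F = 0, G = 4*sin(u)^2, so EG − F² = 16*sin(u)^2. Taking the positive square root: √(EG − F²) = 4*Abs(sin(u)). At (u, v) = (2*pi/3, 3*pi/4): 2*sqrt(3).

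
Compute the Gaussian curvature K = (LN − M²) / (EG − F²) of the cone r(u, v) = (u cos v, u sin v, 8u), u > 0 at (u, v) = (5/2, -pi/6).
K = 0

Coefficients of the first fundamental form: E = 65, F = 0, G = u^2.
Coefficients of the second fundamental form: L = 0, M = 0, N = 8*sqrt(65)*u^2/(65*Abs(u)).
Assemble K = (LN − M²)/(EG − F²) = 0. At (u, v) = (5/2, -pi/6): K = 0.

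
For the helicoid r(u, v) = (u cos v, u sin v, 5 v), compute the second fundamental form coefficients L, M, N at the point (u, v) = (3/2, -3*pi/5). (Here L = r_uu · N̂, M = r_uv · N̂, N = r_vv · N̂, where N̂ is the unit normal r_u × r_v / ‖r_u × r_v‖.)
L = 0;  M = -10*sqrt(109)/109;  N = 0

Compute the unit normal N̂(u, v) = (5*sin(v)/sqrt(u^2 + 25), -5*cos(v)/sqrt(u^2 + 25), u/sqrt(u^2 + 25)), and the second partials r_uu, r_uv, r_vv. Take dot products:
  L(u, v) = r_uu · N̂ = 0,
  M(u, v) = r_uv · N̂ = -5/sqrt(u^2 + 25),
  N(u, v) = r_vv · N̂ = 0.
Evaluating at (u, v) = (3/2, -3*pi/5):
  L = 0, M = -10*sqrt(109)/109, N = 0.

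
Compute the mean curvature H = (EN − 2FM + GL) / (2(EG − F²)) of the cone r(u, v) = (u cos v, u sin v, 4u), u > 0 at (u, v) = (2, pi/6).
H = sqrt(17)/17

With E = 17, F = 0, G = u^2, L = 0, M = 0, N = 4*sqrt(17)*u^2/(17*Abs(u)), assemble
  H = (EN − 2FM + GL) / (2(EG − F²)) = 2*sqrt(17)/(17*Abs(u)).
At (u, v) = (2, pi/6): H = sqrt(17)/17.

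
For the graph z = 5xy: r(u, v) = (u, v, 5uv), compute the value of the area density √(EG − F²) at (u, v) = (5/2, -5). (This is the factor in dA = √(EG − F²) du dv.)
√(EG − F²)|_{(5/2, -5)} = sqrt(3129)/2

E = 25*v^2 + 1, F = 25*u*v, G = 25*u^2 + 1, so EG − F² = 25*u^2 + 25*v^2 + 1. Taking the positive square root: √(EG − F²) = sqrt(25*u^2 + 25*v^2 + 1). At (u, v) = (5/2, -5): sqrt(3129)/2.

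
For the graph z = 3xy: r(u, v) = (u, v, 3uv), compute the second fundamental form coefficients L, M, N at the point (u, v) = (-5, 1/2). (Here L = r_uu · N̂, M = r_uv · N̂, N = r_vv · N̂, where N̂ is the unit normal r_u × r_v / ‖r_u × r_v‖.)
L = 0;  M = 6*sqrt(913)/913;  N = 0

Compute the unit normal N̂(u, v) = (-3*v/sqrt(9*u^2 + 9*v^2 + 1), -3*u/sqrt(9*u^2 + 9*v^2 + 1), 1/sqrt(9*u^2 + 9*v^2 + 1)), and the second partials r_uu, r_uv, r_vv. Take dot products:
  L(u, v) = r_uu · N̂ = 0,
  M(u, v) = r_uv · N̂ = 3/sqrt(9*u^2 + 9*v^2 + 1),
  N(u, v) = r_vv · N̂ = 0.
Evaluating at (u, v) = (-5, 1/2):
  L = 0, M = 6*sqrt(913)/913, N = 0.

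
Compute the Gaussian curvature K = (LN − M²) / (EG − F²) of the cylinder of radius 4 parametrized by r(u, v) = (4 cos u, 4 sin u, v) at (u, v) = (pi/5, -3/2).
K = 0

Coefficients of the first fundamental form: E = 16, F = 0, G = 1.
Coefficients of the second fundamental form: L = -4, M = 0, N = 0.
Assemble K = (LN − M²)/(EG − F²) = 0. At (u, v) = (pi/5, -3/2): K = 0.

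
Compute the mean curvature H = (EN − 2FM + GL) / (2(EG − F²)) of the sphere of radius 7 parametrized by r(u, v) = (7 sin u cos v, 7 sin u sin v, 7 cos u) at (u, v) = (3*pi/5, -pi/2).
H = -1/7

With E = 49, F = 0, G = 49*sin(u)^2, L = -7*sin(u)/Abs(sin(u)), M = 0, N = -7*sin(u)^3/Abs(sin(u)), assemble
  H = (EN − 2FM + GL) / (2(EG − F²)) = -sin(u)/(7*Abs(sin(u))).
At (u, v) = (3*pi/5, -pi/2): H = -1/7.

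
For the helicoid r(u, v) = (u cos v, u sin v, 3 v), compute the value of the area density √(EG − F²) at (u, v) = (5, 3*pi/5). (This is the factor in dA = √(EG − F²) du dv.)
√(EG − F²)|_{(5, 3*pi/5)} = sqrt(34)

E = 1, F = 0, G = u^2 + 9, so EG − F² = u^2 + 9. Taking the positive square root: √(EG − F²) = sqrt(u^2 + 9). At (u, v) = (5, 3*pi/5): sqrt(34).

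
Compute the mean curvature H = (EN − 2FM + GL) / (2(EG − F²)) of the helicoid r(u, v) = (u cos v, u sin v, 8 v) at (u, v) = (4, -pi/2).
H = 0

With E = 1, F = 0, G = u^2 + 64, L = 0, M = -8/sqrt(u^2 + 64), N = 0, assemble
  H = (EN − 2FM + GL) / (2(EG − F²)) = 0.
At (u, v) = (4, -pi/2): H = 0.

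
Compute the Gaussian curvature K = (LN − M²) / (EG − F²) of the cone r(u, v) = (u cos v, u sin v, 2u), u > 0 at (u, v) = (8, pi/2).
K = 0

Coefficients of the first fundamental form: E = 5, F = 0, G = u^2.
Coefficients of the second fundamental form: L = 0, M = 0, N = 2*sqrt(5)*u^2/(5*Abs(u)).
Assemble K = (LN − M²)/(EG − F²) = 0. At (u, v) = (8, pi/2): K = 0.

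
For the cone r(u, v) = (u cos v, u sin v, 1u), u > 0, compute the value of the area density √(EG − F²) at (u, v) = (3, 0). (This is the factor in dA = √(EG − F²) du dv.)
√(EG − F²)|_{(3, 0)} = 3*sqrt(2)

E = 2, F = 0, G = u^2, so EG − F² = 2*u^2. Taking the positive square root: √(EG − F²) = sqrt(2)*Abs(u). At (u, v) = (3, 0): 3*sqrt(2).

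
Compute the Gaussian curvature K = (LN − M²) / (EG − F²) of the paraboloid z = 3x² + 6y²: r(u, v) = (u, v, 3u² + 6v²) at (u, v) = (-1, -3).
K = 72/1776889

Coefficients of the first fundamental form: E = 36*u^2 + 1, F = 72*u*v, G = 144*v^2 + 1.
Coefficients of the second fundamental form: L = 6/sqrt(36*u^2 + 144*v^2 + 1), M = 0, N = 12/sqrt(36*u^2 + 144*v^2 + 1).
Assemble K = (LN − M²)/(EG − F²) = 72/(1296*u^4 + 10368*u^2*v^2 + 72*u^2 + 20736*v^4 + 288*v^2 + 1). At (u, v) = (-1, -3): K = 72/1776889.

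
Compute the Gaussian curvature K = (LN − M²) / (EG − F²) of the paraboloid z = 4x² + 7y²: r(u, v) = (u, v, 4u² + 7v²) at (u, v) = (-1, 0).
K = 112/4225

Coefficients of the first fundamental form: E = 64*u^2 + 1, F = 112*u*v, G = 196*v^2 + 1.
Coefficients of the second fundamental form: L = 8/sqrt(64*u^2 + 196*v^2 + 1), M = 0, N = 14/sqrt(64*u^2 + 196*v^2 + 1).
Assemble K = (LN − M²)/(EG − F²) = 112/(4096*u^4 + 25088*u^2*v^2 + 128*u^2 + 38416*v^4 + 392*v^2 + 1). At (u, v) = (-1, 0): K = 112/4225.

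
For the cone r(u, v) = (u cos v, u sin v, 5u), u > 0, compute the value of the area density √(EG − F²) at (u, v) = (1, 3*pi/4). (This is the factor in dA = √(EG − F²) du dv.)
√(EG − F²)|_{(1, 3*pi/4)} = sqrt(26)

E = 26, F = 0, G = u^2, so EG − F² = 26*u^2. Taking the positive square root: √(EG − F²) = sqrt(26)*Abs(u). At (u, v) = (1, 3*pi/4): sqrt(26).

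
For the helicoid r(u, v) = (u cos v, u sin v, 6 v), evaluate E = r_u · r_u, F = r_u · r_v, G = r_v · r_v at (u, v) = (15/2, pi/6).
E = 1;  F = 0;  G = 369/4

Partials: r_u = (cos(v), sin(v), 0), r_v = (-u*sin(v), u*cos(v), 6). As functions of (u, v):
  E = r_u · r_u = 1,
  F = r_u · r_v = 0,
  G = r_v · r_v = u^2 + 36.
Evaluating at (u, v) = (15/2, pi/6): E = 1, F = 0, G = 369/4.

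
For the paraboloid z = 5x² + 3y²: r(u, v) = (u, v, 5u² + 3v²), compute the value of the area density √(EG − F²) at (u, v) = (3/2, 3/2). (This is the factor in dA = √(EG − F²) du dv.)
√(EG − F²)|_{(3/2, 3/2)} = sqrt(307)

E = 100*u^2 + 1, F = 60*u*v, G = 36*v^2 + 1, so EG − F² = 100*u^2 + 36*v^2 + 1. Taking the positive square root: √(EG − F²) = sqrt(100*u^2 + 36*v^2 + 1). At (u, v) = (3/2, 3/2): sqrt(307).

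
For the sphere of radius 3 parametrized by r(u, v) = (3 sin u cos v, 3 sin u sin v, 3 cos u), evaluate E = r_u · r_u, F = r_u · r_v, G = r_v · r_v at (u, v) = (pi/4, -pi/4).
E = 9;  F = 0;  G = 9/2

Partials: r_u = (3*cos(u)*cos(v), 3*sin(v)*cos(u), -3*sin(u)), r_v = (-3*sin(u)*sin(v), 3*sin(u)*cos(v), 0). As functions of (u, v):
  E = r_u · r_u = 9,
  F = r_u · r_v = 0,
  G = r_v · r_v = 9*sin(u)^2.
Evaluating at (u, v) = (pi/4, -pi/4): E = 9, F = 0, G = 9/2.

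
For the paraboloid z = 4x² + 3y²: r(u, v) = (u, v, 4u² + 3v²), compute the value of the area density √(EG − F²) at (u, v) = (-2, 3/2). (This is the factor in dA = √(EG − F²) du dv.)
√(EG − F²)|_{(-2, 3/2)} = 13*sqrt(2)

E = 64*u^2 + 1, F = 48*u*v, G = 36*v^2 + 1, so EG − F² = 64*u^2 + 36*v^2 + 1. Taking the positive square root: √(EG − F²) = sqrt(64*u^2 + 36*v^2 + 1). At (u, v) = (-2, 3/2): 13*sqrt(2).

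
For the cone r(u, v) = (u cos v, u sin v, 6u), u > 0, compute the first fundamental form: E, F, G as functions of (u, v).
E = 37;  F = 0;  G = u^2

Compute partials: r_u = (cos(v), sin(v), 6), r_v = (-u*sin(v), u*cos(v), 0). Then
  E = r_u · r_u = 37,
  F = r_u · r_v = 0,
  G = r_v · r_v = u^2.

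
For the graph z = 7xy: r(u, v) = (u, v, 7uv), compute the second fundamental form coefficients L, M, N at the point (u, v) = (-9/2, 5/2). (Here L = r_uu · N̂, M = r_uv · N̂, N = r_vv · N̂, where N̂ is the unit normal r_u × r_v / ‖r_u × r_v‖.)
L = 0;  M = 7*sqrt(5198)/2599;  N = 0

Compute the unit normal N̂(u, v) = (-7*v/sqrt(49*u^2 + 49*v^2 + 1), -7*u/sqrt(49*u^2 + 49*v^2 + 1), 1/sqrt(49*u^2 + 49*v^2 + 1)), and the second partials r_uu, r_uv, r_vv. Take dot products:
  L(u, v) = r_uu · N̂ = 0,
  M(u, v) = r_uv · N̂ = 7/sqrt(49*u^2 + 49*v^2 + 1),
  N(u, v) = r_vv · N̂ = 0.
Evaluating at (u, v) = (-9/2, 5/2):
  L = 0, M = 7*sqrt(5198)/2599, N = 0.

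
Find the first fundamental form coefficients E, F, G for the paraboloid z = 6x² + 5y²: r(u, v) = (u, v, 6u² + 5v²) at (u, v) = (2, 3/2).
E = 577;  F = 360;  G = 226

Partials: r_u = (1, 0, 12*u), r_v = (0, 1, 10*v). As functions of (u, v):
  E = r_u · r_u = 144*u^2 + 1,
  F = r_u · r_v = 120*u*v,
  G = r_v · r_v = 100*v^2 + 1.
Evaluating at (u, v) = (2, 3/2): E = 577, F = 360, G = 226.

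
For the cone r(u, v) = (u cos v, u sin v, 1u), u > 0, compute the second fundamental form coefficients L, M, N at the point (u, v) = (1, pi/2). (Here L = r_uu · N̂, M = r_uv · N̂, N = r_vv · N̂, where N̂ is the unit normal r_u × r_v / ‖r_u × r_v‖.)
L = 0;  M = 0;  N = sqrt(2)/2

Compute the unit normal N̂(u, v) = (-sqrt(2)*u*cos(v)/(2*Abs(u)), -sqrt(2)*u*sin(v)/(2*Abs(u)), sqrt(2)*u/(2*Abs(u))), and the second partials r_uu, r_uv, r_vv. Take dot products:
  L(u, v) = r_uu · N̂ = 0,
  M(u, v) = r_uv · N̂ = 0,
  N(u, v) = r_vv · N̂ = sqrt(2)*u^2/(2*Abs(u)).
Evaluating at (u, v) = (1, pi/2):
  L = 0, M = 0, N = sqrt(2)/2.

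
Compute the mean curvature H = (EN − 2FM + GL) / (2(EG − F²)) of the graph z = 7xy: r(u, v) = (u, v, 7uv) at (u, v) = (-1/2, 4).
H = 5488*sqrt(3189)/10169721

With E = 49*v^2 + 1, F = 49*u*v, G = 49*u^2 + 1, L = 0, M = 7/sqrt(49*u^2 + 49*v^2 + 1), N = 0, assemble
  H = (EN − 2FM + GL) / (2(EG − F²)) = -343*u*v/(49*u^2 + 49*v^2 + 1)^(3/2).
At (u, v) = (-1/2, 4): H = 5488*sqrt(3189)/10169721.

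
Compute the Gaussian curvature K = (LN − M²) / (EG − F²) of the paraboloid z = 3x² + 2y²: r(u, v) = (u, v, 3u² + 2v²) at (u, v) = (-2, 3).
K = 24/83521

Coefficients of the first fundamental form: E = 36*u^2 + 1, F = 24*u*v, G = 16*v^2 + 1.
Coefficients of the second fundamental form: L = 6/sqrt(36*u^2 + 16*v^2 + 1), M = 0, N = 4/sqrt(36*u^2 + 16*v^2 + 1).
Assemble K = (LN − M²)/(EG − F²) = 24/(1296*u^4 + 1152*u^2*v^2 + 72*u^2 + 256*v^4 + 32*v^2 + 1). At (u, v) = (-2, 3): K = 24/83521.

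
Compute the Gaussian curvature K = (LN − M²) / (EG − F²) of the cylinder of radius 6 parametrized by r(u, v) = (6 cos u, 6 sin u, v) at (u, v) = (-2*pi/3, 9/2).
K = 0

Coefficients of the first fundamental form: E = 36, F = 0, G = 1.
Coefficients of the second fundamental form: L = -6, M = 0, N = 0.
Assemble K = (LN − M²)/(EG − F²) = 0. At (u, v) = (-2*pi/3, 9/2): K = 0.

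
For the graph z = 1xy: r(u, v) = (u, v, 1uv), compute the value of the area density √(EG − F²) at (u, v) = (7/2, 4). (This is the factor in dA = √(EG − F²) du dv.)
√(EG − F²)|_{(7/2, 4)} = 3*sqrt(13)/2

E = v^2 + 1, F = u*v, G = u^2 + 1, so EG − F² = u^2 + v^2 + 1. Taking the positive square root: √(EG − F²) = sqrt(u^2 + v^2 + 1). At (u, v) = (7/2, 4): 3*sqrt(13)/2.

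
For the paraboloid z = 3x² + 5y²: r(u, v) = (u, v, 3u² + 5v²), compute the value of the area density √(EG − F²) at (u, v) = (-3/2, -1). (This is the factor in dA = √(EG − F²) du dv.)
√(EG − F²)|_{(-3/2, -1)} = sqrt(182)

E = 36*u^2 + 1, F = 60*u*v, G = 100*v^2 + 1, so EG − F² = 36*u^2 + 100*v^2 + 1. Taking the positive square root: √(EG − F²) = sqrt(36*u^2 + 100*v^2 + 1). At (u, v) = (-3/2, -1): sqrt(182).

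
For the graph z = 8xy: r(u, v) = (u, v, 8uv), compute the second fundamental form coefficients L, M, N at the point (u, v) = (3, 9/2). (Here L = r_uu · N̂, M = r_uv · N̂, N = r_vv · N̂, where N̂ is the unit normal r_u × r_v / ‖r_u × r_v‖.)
L = 0;  M = 8*sqrt(1873)/1873;  N = 0

Compute the unit normal N̂(u, v) = (-8*v/sqrt(64*u^2 + 64*v^2 + 1), -8*u/sqrt(64*u^2 + 64*v^2 + 1), 1/sqrt(64*u^2 + 64*v^2 + 1)), and the second partials r_uu, r_uv, r_vv. Take dot products:
  L(u, v) = r_uu · N̂ = 0,
  M(u, v) = r_uv · N̂ = 8/sqrt(64*u^2 + 64*v^2 + 1),
  N(u, v) = r_vv · N̂ = 0.
Evaluating at (u, v) = (3, 9/2):
  L = 0, M = 8*sqrt(1873)/1873, N = 0.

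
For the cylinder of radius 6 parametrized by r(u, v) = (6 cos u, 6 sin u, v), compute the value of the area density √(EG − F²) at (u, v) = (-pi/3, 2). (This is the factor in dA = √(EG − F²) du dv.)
√(EG − F²)|_{(-pi/3, 2)} = 6

E = 36, F = 0, G = 1, so EG − F² = 36. Taking the positive square root: √(EG − F²) = 6. At (u, v) = (-pi/3, 2): 6.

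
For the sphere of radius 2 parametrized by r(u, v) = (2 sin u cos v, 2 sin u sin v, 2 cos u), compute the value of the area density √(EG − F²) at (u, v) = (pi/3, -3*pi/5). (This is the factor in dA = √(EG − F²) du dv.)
√(EG − F²)|_{(pi/3, -3*pi/5)} = 2*sqrt(3)

E = 4, F = 0, G = 4*sin(u)^2, so EG − F² = 16*sin(u)^2. Taking the positive square root: √(EG − F²) = 4*Abs(sin(u)). At (u, v) = (pi/3, -3*pi/5): 2*sqrt(3).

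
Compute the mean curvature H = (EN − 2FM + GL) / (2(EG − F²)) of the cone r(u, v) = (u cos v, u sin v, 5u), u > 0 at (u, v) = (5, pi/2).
H = sqrt(26)/52

With E = 26, F = 0, G = u^2, L = 0, M = 0, N = 5*sqrt(26)*u^2/(26*Abs(u)), assemble
  H = (EN − 2FM + GL) / (2(EG − F²)) = 5*sqrt(26)/(52*Abs(u)).
At (u, v) = (5, pi/2): H = sqrt(26)/52.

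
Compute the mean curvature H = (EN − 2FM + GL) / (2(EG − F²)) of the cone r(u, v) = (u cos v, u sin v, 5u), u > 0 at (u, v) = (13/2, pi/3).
H = 5*sqrt(26)/338

With E = 26, F = 0, G = u^2, L = 0, M = 0, N = 5*sqrt(26)*u^2/(26*Abs(u)), assemble
  H = (EN − 2FM + GL) / (2(EG − F²)) = 5*sqrt(26)/(52*Abs(u)).
At (u, v) = (13/2, pi/3): H = 5*sqrt(26)/338.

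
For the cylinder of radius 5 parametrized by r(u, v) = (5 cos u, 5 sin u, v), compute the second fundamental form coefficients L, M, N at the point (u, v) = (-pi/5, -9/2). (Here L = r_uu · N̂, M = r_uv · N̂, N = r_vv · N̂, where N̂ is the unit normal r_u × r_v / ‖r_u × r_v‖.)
L = -5;  M = 0;  N = 0

Compute the unit normal N̂(u, v) = (cos(u), sin(u), 0), and the second partials r_uu, r_uv, r_vv. Take dot products:
  L(u, v) = r_uu · N̂ = -5,
  M(u, v) = r_uv · N̂ = 0,
  N(u, v) = r_vv · N̂ = 0.
Evaluating at (u, v) = (-pi/5, -9/2):
  L = -5, M = 0, N = 0.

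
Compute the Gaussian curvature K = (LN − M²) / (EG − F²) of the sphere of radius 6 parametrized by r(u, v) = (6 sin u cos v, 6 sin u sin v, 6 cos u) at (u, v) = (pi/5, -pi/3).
K = 1/36

Coefficients of the first fundamental form: E = 36, F = 0, G = 36*sin(u)^2.
Coefficients of the second fundamental form: L = -6*sin(u)/Abs(sin(u)), M = 0, N = -6*sin(u)^3/Abs(sin(u)).
Assemble K = (LN − M²)/(EG − F²) = 1/36. At (u, v) = (pi/5, -pi/3): K = 1/36.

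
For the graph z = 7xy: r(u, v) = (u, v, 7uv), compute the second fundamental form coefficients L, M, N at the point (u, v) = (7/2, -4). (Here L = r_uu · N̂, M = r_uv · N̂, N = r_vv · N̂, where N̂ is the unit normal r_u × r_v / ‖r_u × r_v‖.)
L = 0;  M = 14*sqrt(5541)/5541;  N = 0

Compute the unit normal N̂(u, v) = (-7*v/sqrt(49*u^2 + 49*v^2 + 1), -7*u/sqrt(49*u^2 + 49*v^2 + 1), 1/sqrt(49*u^2 + 49*v^2 + 1)), and the second partials r_uu, r_uv, r_vv. Take dot products:
  L(u, v) = r_uu · N̂ = 0,
  M(u, v) = r_uv · N̂ = 7/sqrt(49*u^2 + 49*v^2 + 1),
  N(u, v) = r_vv · N̂ = 0.
Evaluating at (u, v) = (7/2, -4):
  L = 0, M = 14*sqrt(5541)/5541, N = 0.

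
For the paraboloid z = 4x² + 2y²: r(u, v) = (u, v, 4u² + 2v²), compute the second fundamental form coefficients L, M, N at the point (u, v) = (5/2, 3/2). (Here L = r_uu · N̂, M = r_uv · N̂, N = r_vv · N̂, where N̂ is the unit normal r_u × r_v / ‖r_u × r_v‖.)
L = 8*sqrt(437)/437;  M = 0;  N = 4*sqrt(437)/437

Compute the unit normal N̂(u, v) = (-8*u/sqrt(64*u^2 + 16*v^2 + 1), -4*v/sqrt(64*u^2 + 16*v^2 + 1), 1/sqrt(64*u^2 + 16*v^2 + 1)), and the second partials r_uu, r_uv, r_vv. Take dot products:
  L(u, v) = r_uu · N̂ = 8/sqrt(64*u^2 + 16*v^2 + 1),
  M(u, v) = r_uv · N̂ = 0,
  N(u, v) = r_vv · N̂ = 4/sqrt(64*u^2 + 16*v^2 + 1).
Evaluating at (u, v) = (5/2, 3/2):
  L = 8*sqrt(437)/437, M = 0, N = 4*sqrt(437)/437.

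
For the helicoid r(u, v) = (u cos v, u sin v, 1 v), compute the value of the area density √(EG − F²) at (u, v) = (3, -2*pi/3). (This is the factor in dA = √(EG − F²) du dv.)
√(EG − F²)|_{(3, -2*pi/3)} = sqrt(10)

E = 1, F = 0, G = u^2 + 1, so EG − F² = u^2 + 1. Taking the positive square root: √(EG − F²) = sqrt(u^2 + 1). At (u, v) = (3, -2*pi/3): sqrt(10).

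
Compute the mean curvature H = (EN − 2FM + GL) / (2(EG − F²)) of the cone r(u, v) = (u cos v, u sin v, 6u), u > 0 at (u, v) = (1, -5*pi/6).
H = 3*sqrt(37)/37

With E = 37, F = 0, G = u^2, L = 0, M = 0, N = 6*sqrt(37)*u^2/(37*Abs(u)), assemble
  H = (EN − 2FM + GL) / (2(EG − F²)) = 3*sqrt(37)/(37*Abs(u)).
At (u, v) = (1, -5*pi/6): H = 3*sqrt(37)/37.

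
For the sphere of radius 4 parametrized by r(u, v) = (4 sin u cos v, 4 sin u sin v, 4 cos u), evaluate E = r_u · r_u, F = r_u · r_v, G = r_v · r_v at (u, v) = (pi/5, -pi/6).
E = 16;  F = 0;  G = 10 - 2*sqrt(5)

Partials: r_u = (4*cos(u)*cos(v), 4*sin(v)*cos(u), -4*sin(u)), r_v = (-4*sin(u)*sin(v), 4*sin(u)*cos(v), 0). As functions of (u, v):
  E = r_u · r_u = 16,
  F = r_u · r_v = 0,
  G = r_v · r_v = 16*sin(u)^2.
Evaluating at (u, v) = (pi/5, -pi/6): E = 16, F = 0, G = 10 - 2*sqrt(5).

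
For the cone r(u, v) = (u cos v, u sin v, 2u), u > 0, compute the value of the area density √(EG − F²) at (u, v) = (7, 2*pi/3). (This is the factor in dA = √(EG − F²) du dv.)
√(EG − F²)|_{(7, 2*pi/3)} = 7*sqrt(5)

E = 5, F = 0, G = u^2, so EG − F² = 5*u^2. Taking the positive square root: √(EG − F²) = sqrt(5)*Abs(u). At (u, v) = (7, 2*pi/3): 7*sqrt(5).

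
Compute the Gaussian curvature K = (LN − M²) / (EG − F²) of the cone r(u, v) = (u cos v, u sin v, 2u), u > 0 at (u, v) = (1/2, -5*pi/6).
K = 0

Coefficients of the first fundamental form: E = 5, F = 0, G = u^2.
Coefficients of the second fundamental form: L = 0, M = 0, N = 2*sqrt(5)*u^2/(5*Abs(u)).
Assemble K = (LN − M²)/(EG − F²) = 0. At (u, v) = (1/2, -5*pi/6): K = 0.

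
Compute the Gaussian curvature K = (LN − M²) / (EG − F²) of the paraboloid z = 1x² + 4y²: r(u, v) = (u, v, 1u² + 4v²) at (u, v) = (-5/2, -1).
K = 4/2025

Coefficients of the first fundamental form: E = 4*u^2 + 1, F = 16*u*v, G = 64*v^2 + 1.
Coefficients of the second fundamental form: L = 2/sqrt(4*u^2 + 64*v^2 + 1), M = 0, N = 8/sqrt(4*u^2 + 64*v^2 + 1).
Assemble K = (LN − M²)/(EG − F²) = 16/(16*u^4 + 512*u^2*v^2 + 8*u^2 + 4096*v^4 + 128*v^2 + 1). At (u, v) = (-5/2, -1): K = 4/2025.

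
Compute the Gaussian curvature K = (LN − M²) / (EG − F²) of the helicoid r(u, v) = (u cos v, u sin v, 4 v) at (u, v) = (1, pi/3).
K = -16/289

Coefficients of the first fundamental form: E = 1, F = 0, G = u^2 + 16.
Coefficients of the second fundamental form: L = 0, M = -4/sqrt(u^2 + 16), N = 0.
Assemble K = (LN − M²)/(EG − F²) = -16/(u^2 + 16)^2. At (u, v) = (1, pi/3): K = -16/289.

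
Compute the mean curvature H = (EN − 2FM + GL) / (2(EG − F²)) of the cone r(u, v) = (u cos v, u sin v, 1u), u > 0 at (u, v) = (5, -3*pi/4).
H = sqrt(2)/20

With E = 2, F = 0, G = u^2, L = 0, M = 0, N = sqrt(2)*u^2/(2*Abs(u)), assemble
  H = (EN − 2FM + GL) / (2(EG − F²)) = sqrt(2)/(4*Abs(u)).
At (u, v) = (5, -3*pi/4): H = sqrt(2)/20.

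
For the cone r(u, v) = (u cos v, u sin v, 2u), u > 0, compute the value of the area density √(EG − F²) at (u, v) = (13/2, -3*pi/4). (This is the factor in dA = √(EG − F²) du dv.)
√(EG − F²)|_{(13/2, -3*pi/4)} = 13*sqrt(5)/2

E = 5, F = 0, G = u^2, so EG − F² = 5*u^2. Taking the positive square root: √(EG − F²) = sqrt(5)*Abs(u). At (u, v) = (13/2, -3*pi/4): 13*sqrt(5)/2.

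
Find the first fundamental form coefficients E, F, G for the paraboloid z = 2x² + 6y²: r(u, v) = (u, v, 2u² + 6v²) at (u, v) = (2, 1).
E = 65;  F = 96;  G = 145

Partials: r_u = (1, 0, 4*u), r_v = (0, 1, 12*v). As functions of (u, v):
  E = r_u · r_u = 16*u^2 + 1,
  F = r_u · r_v = 48*u*v,
  G = r_v · r_v = 144*v^2 + 1.
Evaluating at (u, v) = (2, 1): E = 65, F = 96, G = 145.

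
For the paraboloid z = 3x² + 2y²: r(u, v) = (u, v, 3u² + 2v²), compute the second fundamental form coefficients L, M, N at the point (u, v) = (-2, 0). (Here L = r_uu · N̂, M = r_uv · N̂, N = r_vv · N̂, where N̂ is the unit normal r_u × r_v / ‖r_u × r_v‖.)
L = 6*sqrt(145)/145;  M = 0;  N = 4*sqrt(145)/145

Compute the unit normal N̂(u, v) = (-6*u/sqrt(36*u^2 + 16*v^2 + 1), -4*v/sqrt(36*u^2 + 16*v^2 + 1), 1/sqrt(36*u^2 + 16*v^2 + 1)), and the second partials r_uu, r_uv, r_vv. Take dot products:
  L(u, v) = r_uu · N̂ = 6/sqrt(36*u^2 + 16*v^2 + 1),
  M(u, v) = r_uv · N̂ = 0,
  N(u, v) = r_vv · N̂ = 4/sqrt(36*u^2 + 16*v^2 + 1).
Evaluating at (u, v) = (-2, 0):
  L = 6*sqrt(145)/145, M = 0, N = 4*sqrt(145)/145.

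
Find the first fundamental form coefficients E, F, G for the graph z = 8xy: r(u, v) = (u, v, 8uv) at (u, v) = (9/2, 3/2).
E = 145;  F = 432;  G = 1297

Partials: r_u = (1, 0, 8*v), r_v = (0, 1, 8*u). As functions of (u, v):
  E = r_u · r_u = 64*v^2 + 1,
  F = r_u · r_v = 64*u*v,
  G = r_v · r_v = 64*u^2 + 1.
Evaluating at (u, v) = (9/2, 3/2): E = 145, F = 432, G = 1297.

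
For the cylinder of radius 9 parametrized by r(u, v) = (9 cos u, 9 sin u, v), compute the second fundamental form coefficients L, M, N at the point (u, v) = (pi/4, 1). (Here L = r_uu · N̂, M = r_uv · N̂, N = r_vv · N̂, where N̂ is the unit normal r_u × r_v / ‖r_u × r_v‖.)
L = -9;  M = 0;  N = 0

Compute the unit normal N̂(u, v) = (cos(u), sin(u), 0), and the second partials r_uu, r_uv, r_vv. Take dot products:
  L(u, v) = r_uu · N̂ = -9,
  M(u, v) = r_uv · N̂ = 0,
  N(u, v) = r_vv · N̂ = 0.
Evaluating at (u, v) = (pi/4, 1):
  L = -9, M = 0, N = 0.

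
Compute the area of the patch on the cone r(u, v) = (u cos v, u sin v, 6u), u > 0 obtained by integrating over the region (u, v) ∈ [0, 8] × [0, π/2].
Area = 16*sqrt(37)*pi

Area = ∫∫ √(EG − F²) du dv with √(EG − F²) = sqrt(37)*Abs(u). Integrating over [0, 8] × [0, π/2] gives 16*sqrt(37)*pi.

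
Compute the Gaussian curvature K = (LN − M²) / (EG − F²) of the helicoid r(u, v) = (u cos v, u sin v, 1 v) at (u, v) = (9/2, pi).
K = -16/7225

Coefficients of the first fundamental form: E = 1, F = 0, G = u^2 + 1.
Coefficients of the second fundamental form: L = 0, M = -1/sqrt(u^2 + 1), N = 0.
Assemble K = (LN − M²)/(EG − F²) = -1/(u^2 + 1)^2. At (u, v) = (9/2, pi): K = -16/7225.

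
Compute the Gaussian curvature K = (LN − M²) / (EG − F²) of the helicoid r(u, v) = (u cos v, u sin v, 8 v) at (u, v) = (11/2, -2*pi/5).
K = -1024/142129

Coefficients of the first fundamental form: E = 1, F = 0, G = u^2 + 64.
Coefficients of the second fundamental form: L = 0, M = -8/sqrt(u^2 + 64), N = 0.
Assemble K = (LN − M²)/(EG − F²) = -64/(u^2 + 64)^2. At (u, v) = (11/2, -2*pi/5): K = -1024/142129.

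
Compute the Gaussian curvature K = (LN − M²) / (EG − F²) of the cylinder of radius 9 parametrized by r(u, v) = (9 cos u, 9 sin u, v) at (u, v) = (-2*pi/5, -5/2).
K = 0

Coefficients of the first fundamental form: E = 81, F = 0, G = 1.
Coefficients of the second fundamental form: L = -9, M = 0, N = 0.
Assemble K = (LN − M²)/(EG − F²) = 0. At (u, v) = (-2*pi/5, -5/2): K = 0.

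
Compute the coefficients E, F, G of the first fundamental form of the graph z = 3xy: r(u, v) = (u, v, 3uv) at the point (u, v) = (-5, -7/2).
E = 445/4;  F = 315/2;  G = 226

Partials: r_u = (1, 0, 3*v), r_v = (0, 1, 3*u). As functions of (u, v):
  E = r_u · r_u = 9*v^2 + 1,
  F = r_u · r_v = 9*u*v,
  G = r_v · r_v = 9*u^2 + 1.
Evaluating at (u, v) = (-5, -7/2): E = 445/4, F = 315/2, G = 226.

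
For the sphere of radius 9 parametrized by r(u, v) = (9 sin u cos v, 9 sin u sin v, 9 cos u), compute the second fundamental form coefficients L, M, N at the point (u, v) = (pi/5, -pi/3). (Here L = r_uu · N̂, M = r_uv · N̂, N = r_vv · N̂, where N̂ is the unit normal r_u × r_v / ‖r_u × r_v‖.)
L = -9;  M = 0;  N = -45/8 + 9*sqrt(5)/8

Compute the unit normal N̂(u, v) = (sin(u)^2*cos(v)/Abs(sin(u)), sin(u)^2*sin(v)/Abs(sin(u)), sin(2*u)/(2*Abs(sin(u)))), and the second partials r_uu, r_uv, r_vv. Take dot products:
  L(u, v) = r_uu · N̂ = -9*sin(u)/Abs(sin(u)),
  M(u, v) = r_uv · N̂ = 0,
  N(u, v) = r_vv · N̂ = -9*sin(u)^3/Abs(sin(u)).
Evaluating at (u, v) = (pi/5, -pi/3):
  L = -9, M = 0, N = -45/8 + 9*sqrt(5)/8.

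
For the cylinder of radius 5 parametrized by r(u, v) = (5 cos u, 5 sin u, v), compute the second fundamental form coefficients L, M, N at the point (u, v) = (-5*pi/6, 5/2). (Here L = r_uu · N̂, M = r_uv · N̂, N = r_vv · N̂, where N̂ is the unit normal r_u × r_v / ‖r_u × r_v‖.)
L = -5;  M = 0;  N = 0

Compute the unit normal N̂(u, v) = (cos(u), sin(u), 0), and the second partials r_uu, r_uv, r_vv. Take dot products:
  L(u, v) = r_uu · N̂ = -5,
  M(u, v) = r_uv · N̂ = 0,
  N(u, v) = r_vv · N̂ = 0.
Evaluating at (u, v) = (-5*pi/6, 5/2):
  L = -5, M = 0, N = 0.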